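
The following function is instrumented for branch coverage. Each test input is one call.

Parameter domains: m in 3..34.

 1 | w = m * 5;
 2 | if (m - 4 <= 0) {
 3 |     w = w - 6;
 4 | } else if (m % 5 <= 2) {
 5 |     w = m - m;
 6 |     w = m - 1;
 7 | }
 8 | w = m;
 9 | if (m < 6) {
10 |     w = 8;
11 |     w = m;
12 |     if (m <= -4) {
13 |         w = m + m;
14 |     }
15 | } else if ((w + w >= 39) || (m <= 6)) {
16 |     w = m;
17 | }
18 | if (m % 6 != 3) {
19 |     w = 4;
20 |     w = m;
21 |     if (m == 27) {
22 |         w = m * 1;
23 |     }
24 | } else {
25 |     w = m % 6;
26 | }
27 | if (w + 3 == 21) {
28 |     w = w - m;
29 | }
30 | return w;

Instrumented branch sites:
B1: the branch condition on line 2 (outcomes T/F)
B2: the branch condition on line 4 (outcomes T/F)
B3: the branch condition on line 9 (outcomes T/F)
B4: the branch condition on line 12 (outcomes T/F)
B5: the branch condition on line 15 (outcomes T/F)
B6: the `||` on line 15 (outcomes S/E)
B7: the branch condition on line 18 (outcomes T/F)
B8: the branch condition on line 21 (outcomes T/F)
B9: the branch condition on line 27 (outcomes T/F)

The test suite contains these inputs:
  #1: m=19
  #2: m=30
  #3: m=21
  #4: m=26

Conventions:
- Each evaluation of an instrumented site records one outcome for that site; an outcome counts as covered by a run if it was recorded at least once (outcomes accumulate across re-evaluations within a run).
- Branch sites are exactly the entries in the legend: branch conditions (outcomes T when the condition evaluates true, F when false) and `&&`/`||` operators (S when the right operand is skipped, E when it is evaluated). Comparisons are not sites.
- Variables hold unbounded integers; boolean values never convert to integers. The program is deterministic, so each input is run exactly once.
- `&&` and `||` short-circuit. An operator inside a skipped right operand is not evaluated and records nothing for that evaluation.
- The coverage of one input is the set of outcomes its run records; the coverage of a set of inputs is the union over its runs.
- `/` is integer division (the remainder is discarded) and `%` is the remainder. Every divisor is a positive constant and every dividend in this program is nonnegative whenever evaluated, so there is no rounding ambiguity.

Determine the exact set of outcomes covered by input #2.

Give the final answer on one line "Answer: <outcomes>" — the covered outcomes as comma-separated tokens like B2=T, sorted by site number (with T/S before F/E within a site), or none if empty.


Tracing the run of input #2 (m=30):
  B1->F, B2->T, B3->F, B6->S, B5->T, B7->T, B8->F, B9->F
distinct outcomes covered: B1=F, B2=T, B3=F, B5=T, B6=S, B7=T, B8=F, B9=F
Answer: B1=F, B2=T, B3=F, B5=T, B6=S, B7=T, B8=F, B9=F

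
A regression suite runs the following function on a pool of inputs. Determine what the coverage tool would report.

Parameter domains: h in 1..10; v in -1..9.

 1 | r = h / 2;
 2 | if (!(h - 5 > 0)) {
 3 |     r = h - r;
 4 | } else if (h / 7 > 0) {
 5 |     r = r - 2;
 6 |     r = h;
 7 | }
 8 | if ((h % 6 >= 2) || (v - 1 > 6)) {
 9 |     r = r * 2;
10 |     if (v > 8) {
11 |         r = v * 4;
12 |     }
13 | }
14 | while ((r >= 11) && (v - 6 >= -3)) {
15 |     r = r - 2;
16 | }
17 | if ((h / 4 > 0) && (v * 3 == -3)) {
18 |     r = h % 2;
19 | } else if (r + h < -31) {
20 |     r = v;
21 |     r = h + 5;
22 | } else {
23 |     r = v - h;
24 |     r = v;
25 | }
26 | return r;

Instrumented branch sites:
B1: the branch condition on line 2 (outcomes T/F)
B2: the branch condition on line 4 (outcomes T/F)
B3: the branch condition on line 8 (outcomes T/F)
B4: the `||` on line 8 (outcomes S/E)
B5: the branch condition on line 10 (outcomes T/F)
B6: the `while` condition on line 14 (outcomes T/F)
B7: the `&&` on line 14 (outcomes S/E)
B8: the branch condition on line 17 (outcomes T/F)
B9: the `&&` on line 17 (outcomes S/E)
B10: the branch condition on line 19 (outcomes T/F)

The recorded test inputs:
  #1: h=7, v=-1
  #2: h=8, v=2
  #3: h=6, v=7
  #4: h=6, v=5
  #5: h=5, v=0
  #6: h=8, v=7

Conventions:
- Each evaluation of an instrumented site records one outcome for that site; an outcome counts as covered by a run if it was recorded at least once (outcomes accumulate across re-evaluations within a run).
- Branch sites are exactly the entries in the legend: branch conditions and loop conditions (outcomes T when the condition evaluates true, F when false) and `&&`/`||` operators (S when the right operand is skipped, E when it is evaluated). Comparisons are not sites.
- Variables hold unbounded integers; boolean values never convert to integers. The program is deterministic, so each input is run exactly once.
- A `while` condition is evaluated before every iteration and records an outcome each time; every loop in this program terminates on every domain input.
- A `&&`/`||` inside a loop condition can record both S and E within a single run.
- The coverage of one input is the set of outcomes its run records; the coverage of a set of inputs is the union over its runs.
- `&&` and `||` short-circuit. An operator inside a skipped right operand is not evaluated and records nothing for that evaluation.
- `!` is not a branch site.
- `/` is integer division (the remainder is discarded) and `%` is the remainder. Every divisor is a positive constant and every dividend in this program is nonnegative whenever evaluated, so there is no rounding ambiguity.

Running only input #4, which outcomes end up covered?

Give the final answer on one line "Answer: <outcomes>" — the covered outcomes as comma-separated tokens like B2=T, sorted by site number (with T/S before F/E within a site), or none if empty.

Event log for input #4 (h=6, v=5):
  B1->F, B2->F, B4->E, B3->F, B7->S, B6->F, B9->E, B8->F, B10->F
collecting distinct outcomes: B1=F, B2=F, B3=F, B4=E, B6=F, B7=S, B8=F, B9=E, B10=F

Answer: B1=F, B2=F, B3=F, B4=E, B6=F, B7=S, B8=F, B9=E, B10=F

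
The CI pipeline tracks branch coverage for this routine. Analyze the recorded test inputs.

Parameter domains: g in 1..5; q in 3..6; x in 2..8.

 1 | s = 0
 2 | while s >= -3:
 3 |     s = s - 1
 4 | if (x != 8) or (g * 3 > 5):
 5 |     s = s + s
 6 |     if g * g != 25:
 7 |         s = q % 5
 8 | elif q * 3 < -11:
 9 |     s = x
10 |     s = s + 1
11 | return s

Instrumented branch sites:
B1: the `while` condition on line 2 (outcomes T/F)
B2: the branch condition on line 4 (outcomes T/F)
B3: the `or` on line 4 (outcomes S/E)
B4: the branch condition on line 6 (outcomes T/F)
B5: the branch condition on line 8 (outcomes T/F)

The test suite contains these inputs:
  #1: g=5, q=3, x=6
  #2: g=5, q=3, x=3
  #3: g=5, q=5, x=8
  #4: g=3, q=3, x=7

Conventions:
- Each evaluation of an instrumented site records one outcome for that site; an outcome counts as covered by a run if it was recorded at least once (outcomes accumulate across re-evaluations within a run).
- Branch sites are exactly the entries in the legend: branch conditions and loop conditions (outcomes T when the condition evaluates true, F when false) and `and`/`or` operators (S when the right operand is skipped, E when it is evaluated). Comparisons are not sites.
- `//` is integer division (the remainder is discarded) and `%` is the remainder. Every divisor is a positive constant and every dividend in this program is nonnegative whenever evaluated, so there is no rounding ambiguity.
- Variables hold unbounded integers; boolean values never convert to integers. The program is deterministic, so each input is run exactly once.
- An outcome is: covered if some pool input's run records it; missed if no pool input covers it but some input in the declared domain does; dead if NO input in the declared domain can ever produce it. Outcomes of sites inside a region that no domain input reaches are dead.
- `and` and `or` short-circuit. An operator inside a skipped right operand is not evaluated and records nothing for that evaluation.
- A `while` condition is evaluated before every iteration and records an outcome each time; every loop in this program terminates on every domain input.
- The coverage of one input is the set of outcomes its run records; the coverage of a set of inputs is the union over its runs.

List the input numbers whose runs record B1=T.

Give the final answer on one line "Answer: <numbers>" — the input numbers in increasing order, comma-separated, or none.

input #1 (g=5, q=3, x=6): records B1=T
input #2 (g=5, q=3, x=3): records B1=T
input #3 (g=5, q=5, x=8): records B1=T
input #4 (g=3, q=3, x=7): records B1=T

Answer: 1, 2, 3, 4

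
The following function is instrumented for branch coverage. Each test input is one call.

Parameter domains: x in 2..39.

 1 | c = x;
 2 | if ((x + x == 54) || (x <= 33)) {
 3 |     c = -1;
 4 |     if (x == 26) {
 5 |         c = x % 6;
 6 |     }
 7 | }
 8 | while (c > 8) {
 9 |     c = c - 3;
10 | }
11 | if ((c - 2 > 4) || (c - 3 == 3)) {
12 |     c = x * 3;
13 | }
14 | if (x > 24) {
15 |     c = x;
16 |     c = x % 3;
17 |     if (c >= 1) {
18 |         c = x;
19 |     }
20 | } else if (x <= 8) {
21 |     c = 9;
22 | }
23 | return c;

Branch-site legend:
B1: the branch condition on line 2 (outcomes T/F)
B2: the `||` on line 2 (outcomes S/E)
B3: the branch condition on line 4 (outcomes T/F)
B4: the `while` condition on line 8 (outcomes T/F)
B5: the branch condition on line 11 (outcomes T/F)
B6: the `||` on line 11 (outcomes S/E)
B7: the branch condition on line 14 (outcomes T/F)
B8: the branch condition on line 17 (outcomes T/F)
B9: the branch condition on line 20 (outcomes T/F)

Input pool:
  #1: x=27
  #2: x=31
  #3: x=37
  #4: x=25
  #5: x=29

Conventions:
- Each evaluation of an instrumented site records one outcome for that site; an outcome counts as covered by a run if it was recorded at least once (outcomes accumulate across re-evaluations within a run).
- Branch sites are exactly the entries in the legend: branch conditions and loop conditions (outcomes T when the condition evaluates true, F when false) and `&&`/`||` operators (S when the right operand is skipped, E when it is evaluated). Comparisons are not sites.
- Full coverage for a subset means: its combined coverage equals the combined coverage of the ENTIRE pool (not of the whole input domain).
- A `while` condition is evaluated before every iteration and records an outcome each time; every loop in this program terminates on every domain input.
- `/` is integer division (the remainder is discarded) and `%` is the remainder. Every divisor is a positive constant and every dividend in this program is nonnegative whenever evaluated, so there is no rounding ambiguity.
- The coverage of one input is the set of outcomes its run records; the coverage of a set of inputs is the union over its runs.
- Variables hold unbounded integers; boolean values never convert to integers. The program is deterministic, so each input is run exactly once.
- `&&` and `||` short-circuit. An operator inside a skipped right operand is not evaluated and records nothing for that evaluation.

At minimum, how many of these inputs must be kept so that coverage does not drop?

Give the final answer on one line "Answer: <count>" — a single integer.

test 1 (x=27) hits B1=T, B2=S, B3=F, B4=F, B5=F, B6=E, B7=T, B8=F
test 2 (x=31) hits B1=T, B2=E, B3=F, B4=F, B5=F, B6=E, B7=T, B8=T
test 3 (x=37) hits B1=F, B2=E, B4=T, B4=F, B5=T, B6=S, B7=T, B8=T
test 4 (x=25) hits B1=T, B2=E, B3=F, B4=F, B5=F, B6=E, B7=T, B8=T
test 5 (x=29) hits B1=T, B2=E, B3=F, B4=F, B5=F, B6=E, B7=T, B8=T
union over all inputs: B1=T, B1=F, B2=S, B2=E, B3=F, B4=T, B4=F, B5=T, B5=F, B6=S, B6=E, B7=T, B8=T, B8=F (14 outcomes)
checked all size-1 subsets: none covers 14 outcomes (max 8/14)
size 2: inputs {1, 3} cover all 14 outcomes, and no lexicographically smaller subset of this size does

Answer: 2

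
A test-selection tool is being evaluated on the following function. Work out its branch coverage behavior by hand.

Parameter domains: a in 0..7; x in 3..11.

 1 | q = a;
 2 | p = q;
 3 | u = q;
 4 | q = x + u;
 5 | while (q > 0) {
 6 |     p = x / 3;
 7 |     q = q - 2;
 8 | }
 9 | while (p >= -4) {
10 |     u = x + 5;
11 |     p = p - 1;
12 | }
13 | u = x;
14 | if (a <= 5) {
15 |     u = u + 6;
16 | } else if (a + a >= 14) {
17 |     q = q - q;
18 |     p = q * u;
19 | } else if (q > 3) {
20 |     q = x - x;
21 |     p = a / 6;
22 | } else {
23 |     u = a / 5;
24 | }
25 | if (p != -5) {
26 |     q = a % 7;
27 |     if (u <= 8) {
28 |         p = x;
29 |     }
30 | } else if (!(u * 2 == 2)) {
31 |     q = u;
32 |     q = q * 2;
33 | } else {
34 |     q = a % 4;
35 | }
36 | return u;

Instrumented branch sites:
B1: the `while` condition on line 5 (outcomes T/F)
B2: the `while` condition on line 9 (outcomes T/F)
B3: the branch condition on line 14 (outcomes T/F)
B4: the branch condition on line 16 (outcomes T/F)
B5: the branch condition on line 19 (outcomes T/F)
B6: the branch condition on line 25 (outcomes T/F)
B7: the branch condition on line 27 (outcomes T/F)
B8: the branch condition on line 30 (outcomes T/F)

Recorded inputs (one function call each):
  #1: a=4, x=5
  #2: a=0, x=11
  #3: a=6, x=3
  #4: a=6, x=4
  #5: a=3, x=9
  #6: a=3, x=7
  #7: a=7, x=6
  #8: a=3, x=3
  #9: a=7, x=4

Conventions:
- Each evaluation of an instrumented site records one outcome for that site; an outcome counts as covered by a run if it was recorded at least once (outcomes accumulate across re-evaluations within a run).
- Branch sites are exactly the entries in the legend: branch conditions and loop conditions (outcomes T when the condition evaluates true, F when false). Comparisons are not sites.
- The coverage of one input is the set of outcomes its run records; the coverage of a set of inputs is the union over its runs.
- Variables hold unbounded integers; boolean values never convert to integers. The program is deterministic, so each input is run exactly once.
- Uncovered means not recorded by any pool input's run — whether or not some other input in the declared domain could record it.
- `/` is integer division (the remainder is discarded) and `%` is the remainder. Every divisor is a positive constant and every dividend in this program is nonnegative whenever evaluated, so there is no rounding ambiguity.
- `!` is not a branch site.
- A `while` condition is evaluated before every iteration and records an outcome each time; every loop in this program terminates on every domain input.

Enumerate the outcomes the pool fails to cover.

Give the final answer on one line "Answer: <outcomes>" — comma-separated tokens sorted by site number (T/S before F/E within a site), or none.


input #1, a=4, x=5: events B1->T, B1->T, B1->T, B1->T, B1->T, B1->F, B2->T, B2->T, B2->T, B2->T, B2->T, B2->T, B2->F, B3->T, ...; outcomes B1=T, B1=F, B2=T, B2=F, B3=T, B6=F, B8=T
input #2, a=0, x=11: events B1->T, B1->T, B1->T, B1->T, B1->T, B1->T, B1->F, B2->T, B2->T, B2->T, B2->T, B2->T, B2->T, B2->T, ...; outcomes B1=T, B1=F, B2=T, B2=F, B3=T, B6=F, B8=T
input #3, a=6, x=3: events B1->T, B1->T, B1->T, B1->T, B1->T, B1->F, B2->T, B2->T, B2->T, B2->T, B2->T, B2->T, B2->F, B3->F, ...; outcomes B1=T, B1=F, B2=T, B2=F, B3=F, B4=F, B5=F, B6=F, B8=F
input #4, a=6, x=4: events B1->T, B1->T, B1->T, B1->T, B1->T, B1->F, B2->T, B2->T, B2->T, B2->T, B2->T, B2->T, B2->F, B3->F, ...; outcomes B1=T, B1=F, B2=T, B2=F, B3=F, B4=F, B5=F, B6=F, B8=F
input #5, a=3, x=9: events B1->T, B1->T, B1->T, B1->T, B1->T, B1->T, B1->F, B2->T, B2->T, B2->T, B2->T, B2->T, B2->T, B2->T, ...; outcomes B1=T, B1=F, B2=T, B2=F, B3=T, B6=F, B8=T
input #6, a=3, x=7: events B1->T, B1->T, B1->T, B1->T, B1->T, B1->F, B2->T, B2->T, B2->T, B2->T, B2->T, B2->T, B2->T, B2->F, ...; outcomes B1=T, B1=F, B2=T, B2=F, B3=T, B6=F, B8=T
input #7, a=7, x=6: events B1->T, B1->T, B1->T, B1->T, B1->T, B1->T, B1->T, B1->F, B2->T, B2->T, B2->T, B2->T, B2->T, B2->T, ...; outcomes B1=T, B1=F, B2=T, B2=F, B3=F, B4=T, B6=T, B7=T
input #8, a=3, x=3: events B1->T, B1->T, B1->T, B1->F, B2->T, B2->T, B2->T, B2->T, B2->T, B2->T, B2->F, B3->T, B6->F, B8->T; outcomes B1=T, B1=F, B2=T, B2=F, B3=T, B6=F, B8=T
input #9, a=7, x=4: events B1->T, B1->T, B1->T, B1->T, B1->T, B1->T, B1->F, B2->T, B2->T, B2->T, B2->T, B2->T, B2->T, B2->F, ...; outcomes B1=T, B1=F, B2=T, B2=F, B3=F, B4=T, B6=T, B7=T
union over the pool: B1=T, B1=F, B2=T, B2=F, B3=T, B3=F, B4=T, B4=F, B5=F, B6=T, B6=F, B7=T, B8=T, B8=F
uncovered (2 of 16): B5=T, B7=F
Answer: B5=T, B7=F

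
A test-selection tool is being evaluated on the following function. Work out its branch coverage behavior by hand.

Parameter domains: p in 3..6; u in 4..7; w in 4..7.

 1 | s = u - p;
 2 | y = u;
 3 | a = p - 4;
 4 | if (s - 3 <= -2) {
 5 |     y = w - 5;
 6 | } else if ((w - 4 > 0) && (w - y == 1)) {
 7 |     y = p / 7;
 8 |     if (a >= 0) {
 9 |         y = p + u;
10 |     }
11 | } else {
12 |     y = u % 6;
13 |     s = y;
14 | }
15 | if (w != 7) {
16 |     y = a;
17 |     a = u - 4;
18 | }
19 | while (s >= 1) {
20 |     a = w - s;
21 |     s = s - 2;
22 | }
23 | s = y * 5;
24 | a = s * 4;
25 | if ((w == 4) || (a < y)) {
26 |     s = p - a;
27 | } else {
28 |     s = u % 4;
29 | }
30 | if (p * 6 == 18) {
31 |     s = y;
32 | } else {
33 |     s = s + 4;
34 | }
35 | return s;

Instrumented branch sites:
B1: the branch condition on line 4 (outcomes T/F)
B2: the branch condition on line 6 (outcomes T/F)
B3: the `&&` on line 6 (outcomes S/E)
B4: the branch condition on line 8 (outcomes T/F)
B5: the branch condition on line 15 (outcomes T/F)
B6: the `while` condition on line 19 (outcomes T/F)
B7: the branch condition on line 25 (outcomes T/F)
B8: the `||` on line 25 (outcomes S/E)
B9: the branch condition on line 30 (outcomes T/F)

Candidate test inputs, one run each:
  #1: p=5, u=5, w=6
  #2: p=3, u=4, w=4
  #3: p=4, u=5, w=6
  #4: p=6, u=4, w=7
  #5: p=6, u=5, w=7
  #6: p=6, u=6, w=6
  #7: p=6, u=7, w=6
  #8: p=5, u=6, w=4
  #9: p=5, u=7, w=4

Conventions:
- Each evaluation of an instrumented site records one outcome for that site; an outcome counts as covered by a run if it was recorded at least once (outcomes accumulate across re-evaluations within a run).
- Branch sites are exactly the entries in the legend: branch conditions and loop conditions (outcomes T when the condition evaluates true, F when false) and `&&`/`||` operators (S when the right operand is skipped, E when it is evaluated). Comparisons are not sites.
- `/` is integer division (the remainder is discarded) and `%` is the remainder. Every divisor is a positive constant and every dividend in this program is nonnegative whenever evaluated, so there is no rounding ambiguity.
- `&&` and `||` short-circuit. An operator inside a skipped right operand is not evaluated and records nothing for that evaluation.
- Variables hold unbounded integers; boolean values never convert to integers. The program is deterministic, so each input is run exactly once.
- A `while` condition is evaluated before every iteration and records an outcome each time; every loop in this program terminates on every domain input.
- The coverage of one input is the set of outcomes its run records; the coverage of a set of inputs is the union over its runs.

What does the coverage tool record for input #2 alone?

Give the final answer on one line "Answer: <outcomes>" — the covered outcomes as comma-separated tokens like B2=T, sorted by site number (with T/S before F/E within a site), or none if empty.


Tracing the run of input #2 (p=3, u=4, w=4):
  B1->T, B5->T, B6->T, B6->F, B8->S, B7->T, B9->T
collecting distinct outcomes: B1=T, B5=T, B6=T, B6=F, B7=T, B8=S, B9=T
Answer: B1=T, B5=T, B6=T, B6=F, B7=T, B8=S, B9=T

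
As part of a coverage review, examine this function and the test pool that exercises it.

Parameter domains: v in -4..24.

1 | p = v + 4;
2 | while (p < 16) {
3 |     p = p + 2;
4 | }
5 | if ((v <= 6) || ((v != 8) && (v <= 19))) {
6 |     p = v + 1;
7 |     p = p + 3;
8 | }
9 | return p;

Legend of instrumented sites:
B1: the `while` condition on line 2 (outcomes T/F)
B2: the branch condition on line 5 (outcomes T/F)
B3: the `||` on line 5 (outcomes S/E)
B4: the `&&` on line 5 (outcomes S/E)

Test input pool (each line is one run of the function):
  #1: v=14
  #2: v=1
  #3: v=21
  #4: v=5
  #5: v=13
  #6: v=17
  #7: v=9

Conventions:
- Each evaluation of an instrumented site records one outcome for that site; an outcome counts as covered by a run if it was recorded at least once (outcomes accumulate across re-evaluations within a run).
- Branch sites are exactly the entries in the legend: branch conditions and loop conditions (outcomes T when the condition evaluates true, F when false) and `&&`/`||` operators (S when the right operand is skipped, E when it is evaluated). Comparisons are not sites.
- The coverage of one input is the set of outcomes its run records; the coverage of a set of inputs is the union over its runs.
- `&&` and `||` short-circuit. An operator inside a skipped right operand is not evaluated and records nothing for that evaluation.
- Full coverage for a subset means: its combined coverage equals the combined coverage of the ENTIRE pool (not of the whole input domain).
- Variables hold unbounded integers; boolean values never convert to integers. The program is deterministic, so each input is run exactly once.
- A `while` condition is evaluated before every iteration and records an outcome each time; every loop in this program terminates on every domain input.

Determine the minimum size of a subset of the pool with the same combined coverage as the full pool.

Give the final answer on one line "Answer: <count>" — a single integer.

input #1, v=14: outcomes B1=F, B2=T, B3=E, B4=E
input #2, v=1: outcomes B1=T, B1=F, B2=T, B3=S
input #3, v=21: outcomes B1=F, B2=F, B3=E, B4=E
input #4, v=5: outcomes B1=T, B1=F, B2=T, B3=S
input #5, v=13: outcomes B1=F, B2=T, B3=E, B4=E
input #6, v=17: outcomes B1=F, B2=T, B3=E, B4=E
input #7, v=9: outcomes B1=T, B1=F, B2=T, B3=E, B4=E
together the pool reaches 7 outcomes: B1=T, B1=F, B2=T, B2=F, B3=S, B3=E, B4=E
every size-1 subset falls short of the 7 outcomes (best: 5/7)
the canonical winner is {2, 3}: size 2, full 7-outcome coverage, earliest index list among size-2 covers

Answer: 2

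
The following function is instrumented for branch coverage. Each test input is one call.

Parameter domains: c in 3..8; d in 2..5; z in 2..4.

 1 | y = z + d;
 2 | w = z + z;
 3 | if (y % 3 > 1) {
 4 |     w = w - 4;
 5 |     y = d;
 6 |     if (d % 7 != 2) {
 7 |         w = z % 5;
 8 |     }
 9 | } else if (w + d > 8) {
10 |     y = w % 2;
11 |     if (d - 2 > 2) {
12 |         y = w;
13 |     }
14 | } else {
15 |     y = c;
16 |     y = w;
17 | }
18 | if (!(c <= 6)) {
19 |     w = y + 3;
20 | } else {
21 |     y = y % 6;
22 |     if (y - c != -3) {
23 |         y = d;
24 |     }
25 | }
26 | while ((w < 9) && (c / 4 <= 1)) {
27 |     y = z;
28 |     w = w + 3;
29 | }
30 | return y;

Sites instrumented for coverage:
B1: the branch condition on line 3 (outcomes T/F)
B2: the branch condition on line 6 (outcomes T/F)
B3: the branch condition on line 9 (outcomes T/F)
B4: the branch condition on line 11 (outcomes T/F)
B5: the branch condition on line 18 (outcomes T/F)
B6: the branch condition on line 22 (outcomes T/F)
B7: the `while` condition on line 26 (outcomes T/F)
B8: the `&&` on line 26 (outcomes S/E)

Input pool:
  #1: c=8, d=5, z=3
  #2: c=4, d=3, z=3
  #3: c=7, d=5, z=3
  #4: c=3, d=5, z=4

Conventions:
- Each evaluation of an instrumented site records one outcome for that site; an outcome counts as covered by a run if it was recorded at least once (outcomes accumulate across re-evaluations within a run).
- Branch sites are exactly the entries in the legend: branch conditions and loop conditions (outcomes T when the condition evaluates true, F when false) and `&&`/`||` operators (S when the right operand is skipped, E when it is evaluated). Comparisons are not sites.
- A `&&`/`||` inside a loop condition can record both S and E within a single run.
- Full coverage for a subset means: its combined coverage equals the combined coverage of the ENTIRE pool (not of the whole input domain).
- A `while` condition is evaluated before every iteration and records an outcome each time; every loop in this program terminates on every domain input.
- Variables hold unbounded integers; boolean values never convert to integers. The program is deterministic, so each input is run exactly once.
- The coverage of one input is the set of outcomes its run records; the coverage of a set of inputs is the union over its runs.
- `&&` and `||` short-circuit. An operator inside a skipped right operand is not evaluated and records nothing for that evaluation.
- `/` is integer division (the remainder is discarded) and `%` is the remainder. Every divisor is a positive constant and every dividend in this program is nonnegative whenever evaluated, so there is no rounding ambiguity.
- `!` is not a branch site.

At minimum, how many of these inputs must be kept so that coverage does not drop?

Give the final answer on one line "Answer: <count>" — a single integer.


input #1, c=8, d=5, z=3: events B1->T, B2->T, B5->T, B8->E, B7->F; outcomes B1=T, B2=T, B5=T, B7=F, B8=E
input #2, c=4, d=3, z=3: events B1->F, B3->T, B4->F, B5->F, B6->T, B8->E, B7->T, B8->S, B7->F; outcomes B1=F, B3=T, B4=F, B5=F, B6=T, B7=T, B7=F, B8=S, B8=E
input #3, c=7, d=5, z=3: events B1->T, B2->T, B5->T, B8->E, B7->T, B8->S, B7->F; outcomes B1=T, B2=T, B5=T, B7=T, B7=F, B8=S, B8=E
input #4, c=3, d=5, z=4: events B1->F, B3->T, B4->T, B5->F, B6->T, B8->E, B7->T, B8->S, B7->F; outcomes B1=F, B3=T, B4=T, B5=F, B6=T, B7=T, B7=F, B8=S, B8=E
the full pool covers 13 outcomes: B1=T, B1=F, B2=T, B3=T, B4=T, B4=F, B5=T, B5=F, B6=T, B7=T, B7=F, B8=S, B8=E
every size-1 subset falls short of the 13 outcomes (best: 9/13)
every size-2 subset falls short of the 13 outcomes (best: 12/13)
the canonical winner is {1, 2, 4}: size 3, full 13-outcome coverage, earliest index list among size-3 covers
Answer: 3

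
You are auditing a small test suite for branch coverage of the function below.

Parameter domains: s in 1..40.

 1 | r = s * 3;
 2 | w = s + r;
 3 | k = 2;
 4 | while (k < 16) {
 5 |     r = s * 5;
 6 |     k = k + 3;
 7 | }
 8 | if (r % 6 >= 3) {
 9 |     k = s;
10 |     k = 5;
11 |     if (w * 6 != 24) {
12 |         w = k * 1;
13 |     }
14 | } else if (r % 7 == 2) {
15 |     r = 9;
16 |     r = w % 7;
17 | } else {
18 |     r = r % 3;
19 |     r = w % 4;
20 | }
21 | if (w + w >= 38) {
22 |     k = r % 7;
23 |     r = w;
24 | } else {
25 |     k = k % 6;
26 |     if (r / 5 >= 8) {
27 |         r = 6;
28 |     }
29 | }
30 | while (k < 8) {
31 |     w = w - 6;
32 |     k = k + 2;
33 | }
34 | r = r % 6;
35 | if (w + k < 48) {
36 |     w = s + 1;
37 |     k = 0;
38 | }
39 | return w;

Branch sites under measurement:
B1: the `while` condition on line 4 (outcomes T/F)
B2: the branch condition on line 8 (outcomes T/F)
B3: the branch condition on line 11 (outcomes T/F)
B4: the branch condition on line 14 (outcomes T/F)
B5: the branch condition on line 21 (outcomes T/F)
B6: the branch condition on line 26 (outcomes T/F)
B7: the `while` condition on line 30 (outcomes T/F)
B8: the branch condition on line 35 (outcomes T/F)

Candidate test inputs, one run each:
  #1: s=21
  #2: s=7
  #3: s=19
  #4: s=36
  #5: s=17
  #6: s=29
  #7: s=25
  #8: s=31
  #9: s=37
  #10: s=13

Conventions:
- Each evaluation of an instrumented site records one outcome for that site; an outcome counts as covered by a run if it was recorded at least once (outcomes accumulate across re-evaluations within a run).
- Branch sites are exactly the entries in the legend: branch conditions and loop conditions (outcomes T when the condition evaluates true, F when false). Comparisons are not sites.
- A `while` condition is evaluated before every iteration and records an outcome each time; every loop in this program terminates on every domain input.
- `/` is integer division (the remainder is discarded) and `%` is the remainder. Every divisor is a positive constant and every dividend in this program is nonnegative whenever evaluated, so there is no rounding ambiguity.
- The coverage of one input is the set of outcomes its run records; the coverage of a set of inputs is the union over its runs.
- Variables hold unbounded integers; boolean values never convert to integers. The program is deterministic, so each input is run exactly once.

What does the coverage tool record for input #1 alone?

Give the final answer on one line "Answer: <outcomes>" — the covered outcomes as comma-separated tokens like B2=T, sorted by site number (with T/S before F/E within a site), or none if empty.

Event log for input #1 (s=21):
  B1->T, B1->T, B1->T, B1->T, B1->T, B1->F, B2->T, B3->T, B5->F, B6->T
  B7->T, B7->T, B7->F, B8->T
distinct outcomes covered: B1=T, B1=F, B2=T, B3=T, B5=F, B6=T, B7=T, B7=F, B8=T

Answer: B1=T, B1=F, B2=T, B3=T, B5=F, B6=T, B7=T, B7=F, B8=T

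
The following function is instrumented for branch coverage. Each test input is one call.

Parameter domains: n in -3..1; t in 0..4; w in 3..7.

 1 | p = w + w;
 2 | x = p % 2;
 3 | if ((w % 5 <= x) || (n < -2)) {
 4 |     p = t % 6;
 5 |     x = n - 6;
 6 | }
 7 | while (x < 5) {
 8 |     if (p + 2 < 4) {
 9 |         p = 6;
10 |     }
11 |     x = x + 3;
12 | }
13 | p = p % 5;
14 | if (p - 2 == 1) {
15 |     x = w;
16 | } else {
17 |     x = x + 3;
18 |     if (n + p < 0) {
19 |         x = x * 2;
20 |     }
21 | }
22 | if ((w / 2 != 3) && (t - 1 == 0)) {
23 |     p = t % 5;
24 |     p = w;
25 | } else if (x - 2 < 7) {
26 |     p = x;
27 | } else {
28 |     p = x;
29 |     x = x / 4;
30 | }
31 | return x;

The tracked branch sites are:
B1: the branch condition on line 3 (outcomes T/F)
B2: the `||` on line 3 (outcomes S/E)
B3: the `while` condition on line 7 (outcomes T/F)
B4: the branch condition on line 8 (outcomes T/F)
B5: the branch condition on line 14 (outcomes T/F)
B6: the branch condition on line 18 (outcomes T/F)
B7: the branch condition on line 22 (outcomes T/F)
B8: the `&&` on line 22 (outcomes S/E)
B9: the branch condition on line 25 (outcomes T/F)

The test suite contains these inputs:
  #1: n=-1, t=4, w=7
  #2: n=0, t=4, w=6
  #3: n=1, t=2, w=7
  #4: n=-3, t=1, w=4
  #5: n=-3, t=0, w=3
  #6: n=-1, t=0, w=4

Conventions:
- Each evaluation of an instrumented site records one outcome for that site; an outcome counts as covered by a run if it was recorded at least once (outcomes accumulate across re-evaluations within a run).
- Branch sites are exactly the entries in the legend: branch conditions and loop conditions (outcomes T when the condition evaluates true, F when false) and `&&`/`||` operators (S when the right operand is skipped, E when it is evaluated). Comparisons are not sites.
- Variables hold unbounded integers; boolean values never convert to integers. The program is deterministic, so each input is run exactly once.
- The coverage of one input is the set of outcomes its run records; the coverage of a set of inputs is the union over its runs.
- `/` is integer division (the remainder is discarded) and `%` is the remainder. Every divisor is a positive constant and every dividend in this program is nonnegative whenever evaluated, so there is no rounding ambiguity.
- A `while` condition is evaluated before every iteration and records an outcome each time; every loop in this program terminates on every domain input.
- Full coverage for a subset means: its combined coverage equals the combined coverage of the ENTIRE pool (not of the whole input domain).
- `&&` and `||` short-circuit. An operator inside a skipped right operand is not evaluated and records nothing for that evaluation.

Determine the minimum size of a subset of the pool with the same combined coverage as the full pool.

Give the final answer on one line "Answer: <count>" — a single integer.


run #1 (n=-1, t=4, w=7) records B1=F, B2=E, B3=T, B3=F, B4=F, B5=F, B6=F, B7=F, B8=S, B9=F
run #2 (n=0, t=4, w=6) records B1=F, B2=E, B3=T, B3=F, B4=F, B5=F, B6=F, B7=F, B8=S, B9=F
run #3 (n=1, t=2, w=7) records B1=F, B2=E, B3=T, B3=F, B4=F, B5=F, B6=F, B7=F, B8=S, B9=F
run #4 (n=-3, t=1, w=4) records B1=T, B2=E, B3=T, B3=F, B4=T, B4=F, B5=F, B6=T, B7=T, B8=E
run #5 (n=-3, t=0, w=3) records B1=T, B2=E, B3=T, B3=F, B4=T, B4=F, B5=F, B6=T, B7=F, B8=E, B9=F
run #6 (n=-1, t=0, w=4) records B1=F, B2=E, B3=T, B3=F, B4=F, B5=T, B7=F, B8=E, B9=T
the full pool covers 17 outcomes: B1=T, B1=F, B2=E, B3=T, B3=F, B4=T, B4=F, B5=T, B5=F, B6=T, B6=F, B7=T, B7=F, B8=S, B8=E, B9=T, B9=F
no size-1 subset reaches all 17 outcomes (best union: 11/17)
no size-2 subset reaches all 17 outcomes (best union: 15/17)
at size 3, {1, 4, 6} reaches all 17 outcomes; every lexicographically earlier size-3 subset fails
Answer: 3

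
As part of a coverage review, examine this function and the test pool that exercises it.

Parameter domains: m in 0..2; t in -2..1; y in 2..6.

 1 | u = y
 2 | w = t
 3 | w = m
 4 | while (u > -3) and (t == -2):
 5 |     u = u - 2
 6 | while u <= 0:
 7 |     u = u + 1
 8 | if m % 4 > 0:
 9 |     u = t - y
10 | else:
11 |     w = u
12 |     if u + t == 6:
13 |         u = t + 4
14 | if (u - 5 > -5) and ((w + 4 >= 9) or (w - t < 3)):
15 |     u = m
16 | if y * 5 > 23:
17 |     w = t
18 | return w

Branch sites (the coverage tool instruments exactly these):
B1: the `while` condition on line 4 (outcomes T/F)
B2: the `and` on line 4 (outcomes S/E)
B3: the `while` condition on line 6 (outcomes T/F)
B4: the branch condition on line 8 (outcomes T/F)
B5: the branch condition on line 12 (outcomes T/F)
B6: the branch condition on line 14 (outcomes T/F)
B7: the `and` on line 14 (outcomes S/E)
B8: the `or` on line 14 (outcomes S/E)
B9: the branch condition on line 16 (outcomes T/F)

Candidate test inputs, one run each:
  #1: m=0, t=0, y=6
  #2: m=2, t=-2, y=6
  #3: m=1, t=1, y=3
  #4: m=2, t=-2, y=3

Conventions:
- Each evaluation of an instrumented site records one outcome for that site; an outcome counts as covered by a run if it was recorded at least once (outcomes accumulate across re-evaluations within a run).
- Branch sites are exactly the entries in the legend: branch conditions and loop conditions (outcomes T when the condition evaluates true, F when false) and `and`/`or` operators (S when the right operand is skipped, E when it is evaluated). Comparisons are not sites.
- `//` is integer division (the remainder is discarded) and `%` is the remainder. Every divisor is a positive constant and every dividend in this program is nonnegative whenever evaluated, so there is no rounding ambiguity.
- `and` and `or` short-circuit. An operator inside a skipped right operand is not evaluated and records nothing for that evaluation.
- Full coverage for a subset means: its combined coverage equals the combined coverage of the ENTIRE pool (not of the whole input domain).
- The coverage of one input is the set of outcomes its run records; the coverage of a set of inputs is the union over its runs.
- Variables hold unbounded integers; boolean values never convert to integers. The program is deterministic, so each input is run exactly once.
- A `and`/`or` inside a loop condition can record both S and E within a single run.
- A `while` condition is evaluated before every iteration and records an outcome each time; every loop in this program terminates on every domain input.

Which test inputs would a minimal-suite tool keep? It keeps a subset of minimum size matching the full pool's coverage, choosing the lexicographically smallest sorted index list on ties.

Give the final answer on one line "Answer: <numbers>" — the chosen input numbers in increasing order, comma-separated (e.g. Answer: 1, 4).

run #1 (m=0, t=0, y=6) records B1=F, B2=E, B3=F, B4=F, B5=T, B6=T, B7=E, B8=S, B9=T
run #2 (m=2, t=-2, y=6) records B1=T, B1=F, B2=S, B2=E, B3=T, B3=F, B4=T, B6=F, B7=S, B9=T
run #3 (m=1, t=1, y=3) records B1=F, B2=E, B3=F, B4=T, B6=F, B7=S, B9=F
run #4 (m=2, t=-2, y=3) records B1=T, B1=F, B2=S, B2=E, B3=T, B3=F, B4=T, B6=F, B7=S, B9=F
union over all inputs: B1=T, B1=F, B2=S, B2=E, B3=T, B3=F, B4=T, B4=F, B5=T, B6=T, B6=F, B7=S, B7=E, B8=S, B9=T, B9=F (16 outcomes)
every size-1 subset falls short of the 16 outcomes (best: 10/16)
size 2: inputs {1, 4} cover all 16 outcomes, and no lexicographically smaller subset of this size does

Answer: 1, 4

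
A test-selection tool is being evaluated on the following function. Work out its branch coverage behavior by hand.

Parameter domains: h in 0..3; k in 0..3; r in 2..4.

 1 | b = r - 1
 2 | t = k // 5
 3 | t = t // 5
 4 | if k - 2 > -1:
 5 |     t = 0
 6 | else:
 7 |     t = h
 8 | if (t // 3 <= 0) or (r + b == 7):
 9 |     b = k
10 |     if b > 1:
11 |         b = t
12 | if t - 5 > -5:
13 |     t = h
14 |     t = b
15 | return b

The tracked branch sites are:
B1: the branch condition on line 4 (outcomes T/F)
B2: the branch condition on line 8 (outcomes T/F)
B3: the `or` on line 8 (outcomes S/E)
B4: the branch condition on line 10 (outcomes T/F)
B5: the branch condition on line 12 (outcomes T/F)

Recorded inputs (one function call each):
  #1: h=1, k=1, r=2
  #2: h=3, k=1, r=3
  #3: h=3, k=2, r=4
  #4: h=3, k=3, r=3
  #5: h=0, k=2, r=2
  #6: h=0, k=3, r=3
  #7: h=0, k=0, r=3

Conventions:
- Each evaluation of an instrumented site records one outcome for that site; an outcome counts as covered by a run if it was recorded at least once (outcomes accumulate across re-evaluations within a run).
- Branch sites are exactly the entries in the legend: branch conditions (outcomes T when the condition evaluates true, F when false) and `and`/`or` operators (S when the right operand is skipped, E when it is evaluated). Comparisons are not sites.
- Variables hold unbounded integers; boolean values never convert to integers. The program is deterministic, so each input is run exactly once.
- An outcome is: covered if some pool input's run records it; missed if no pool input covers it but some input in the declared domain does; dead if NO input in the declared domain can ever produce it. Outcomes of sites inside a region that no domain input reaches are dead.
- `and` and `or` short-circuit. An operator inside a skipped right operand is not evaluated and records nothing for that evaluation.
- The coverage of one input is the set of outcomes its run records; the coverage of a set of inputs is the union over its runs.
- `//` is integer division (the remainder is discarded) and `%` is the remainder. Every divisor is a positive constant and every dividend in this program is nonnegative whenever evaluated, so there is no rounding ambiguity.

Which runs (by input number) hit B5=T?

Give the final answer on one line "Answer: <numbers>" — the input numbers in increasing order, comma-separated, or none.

input #1 (h=1, k=1, r=2): covers B5=T
input #2 (h=3, k=1, r=3): covers B5=T
input #3 (h=3, k=2, r=4): misses B5=T
input #4 (h=3, k=3, r=3): misses B5=T
input #5 (h=0, k=2, r=2): misses B5=T
input #6 (h=0, k=3, r=3): misses B5=T
input #7 (h=0, k=0, r=3): misses B5=T

Answer: 1, 2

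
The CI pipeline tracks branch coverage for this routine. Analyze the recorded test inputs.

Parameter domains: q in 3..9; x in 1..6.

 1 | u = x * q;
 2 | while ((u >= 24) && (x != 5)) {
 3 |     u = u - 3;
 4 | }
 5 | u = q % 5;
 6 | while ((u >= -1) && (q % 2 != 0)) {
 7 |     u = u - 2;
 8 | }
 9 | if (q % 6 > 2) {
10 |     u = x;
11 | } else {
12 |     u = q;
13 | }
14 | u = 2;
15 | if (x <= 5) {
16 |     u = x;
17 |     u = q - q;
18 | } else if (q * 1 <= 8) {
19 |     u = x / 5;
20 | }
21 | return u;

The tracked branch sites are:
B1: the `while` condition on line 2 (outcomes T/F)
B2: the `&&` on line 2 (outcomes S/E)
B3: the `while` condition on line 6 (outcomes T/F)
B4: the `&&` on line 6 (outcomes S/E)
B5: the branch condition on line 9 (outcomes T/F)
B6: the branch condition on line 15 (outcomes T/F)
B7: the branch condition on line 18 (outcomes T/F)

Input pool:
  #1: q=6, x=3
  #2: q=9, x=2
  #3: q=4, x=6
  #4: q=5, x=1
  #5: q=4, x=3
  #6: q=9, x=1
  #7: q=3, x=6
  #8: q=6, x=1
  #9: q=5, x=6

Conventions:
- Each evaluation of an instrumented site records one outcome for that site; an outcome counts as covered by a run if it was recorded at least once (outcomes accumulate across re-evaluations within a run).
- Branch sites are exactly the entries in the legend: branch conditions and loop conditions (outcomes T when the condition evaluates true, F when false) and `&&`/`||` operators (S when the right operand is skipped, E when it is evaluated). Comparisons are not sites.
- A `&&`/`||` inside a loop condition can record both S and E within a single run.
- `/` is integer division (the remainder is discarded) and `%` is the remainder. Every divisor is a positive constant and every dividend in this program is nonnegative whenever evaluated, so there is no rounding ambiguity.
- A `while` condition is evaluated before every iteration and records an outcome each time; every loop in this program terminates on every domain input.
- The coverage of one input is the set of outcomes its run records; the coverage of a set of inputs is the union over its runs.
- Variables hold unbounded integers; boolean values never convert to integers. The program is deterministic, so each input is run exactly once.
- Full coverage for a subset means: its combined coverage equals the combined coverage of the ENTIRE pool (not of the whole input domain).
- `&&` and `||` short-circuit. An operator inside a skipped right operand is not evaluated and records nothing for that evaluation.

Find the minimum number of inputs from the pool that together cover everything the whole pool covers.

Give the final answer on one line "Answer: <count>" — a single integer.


run #1 (q=6, x=3) runs B2->S, B1->F, B4->E, B3->F, B5->F, B6->T; records B1=F, B2=S, B3=F, B4=E, B5=F, B6=T
run #2 (q=9, x=2) runs B2->S, B1->F, B4->E, B3->T, B4->E, B3->T, B4->E, B3->T, B4->S, B3->F, B5->T, B6->T; records B1=F, B2=S, B3=T, B3=F, B4=S, B4=E, B5=T, B6=T
run #3 (q=4, x=6) runs B2->E, B1->T, B2->S, B1->F, B4->E, B3->F, B5->T, B6->F, B7->T; records B1=T, B1=F, B2=S, B2=E, B3=F, B4=E, B5=T, B6=F, B7=T
run #4 (q=5, x=1) runs B2->S, B1->F, B4->E, B3->T, B4->S, B3->F, B5->T, B6->T; records B1=F, B2=S, B3=T, B3=F, B4=S, B4=E, B5=T, B6=T
run #5 (q=4, x=3) runs B2->S, B1->F, B4->E, B3->F, B5->T, B6->T; records B1=F, B2=S, B3=F, B4=E, B5=T, B6=T
run #6 (q=9, x=1) runs B2->S, B1->F, B4->E, B3->T, B4->E, B3->T, B4->E, B3->T, B4->S, B3->F, B5->T, B6->T; records B1=F, B2=S, B3=T, B3=F, B4=S, B4=E, B5=T, B6=T
run #7 (q=3, x=6) runs B2->S, B1->F, B4->E, B3->T, B4->E, B3->T, B4->E, B3->T, B4->S, B3->F, B5->T, B6->F, B7->T; records B1=F, B2=S, B3=T, B3=F, B4=S, B4=E, B5=T, B6=F, B7=T
run #8 (q=6, x=1) runs B2->S, B1->F, B4->E, B3->F, B5->F, B6->T; records B1=F, B2=S, B3=F, B4=E, B5=F, B6=T
run #9 (q=5, x=6) runs B2->E, B1->T, B2->E, B1->T, B2->E, B1->T, B2->S, B1->F, B4->E, B3->T, B4->S, B3->F, B5->T, B6->F, ...; records B1=T, B1=F, B2=S, B2=E, B3=T, B3=F, B4=S, B4=E, B5=T, B6=F, B7=T
pool-wide coverage (13 outcomes): B1=T, B1=F, B2=S, B2=E, B3=T, B3=F, B4=S, B4=E, B5=T, B5=F, B6=T, B6=F, B7=T
size 1 is not enough: best union over all size-1 subsets is 11/13
size 2: inputs {1, 9} cover all 13 outcomes, and no lexicographically smaller subset of this size does
Answer: 2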